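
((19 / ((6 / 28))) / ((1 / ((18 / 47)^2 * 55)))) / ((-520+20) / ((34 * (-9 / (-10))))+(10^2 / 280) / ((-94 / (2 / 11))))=-7445780496 / 170100191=-43.77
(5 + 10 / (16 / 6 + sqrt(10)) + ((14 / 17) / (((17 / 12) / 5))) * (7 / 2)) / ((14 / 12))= 133950 / 26299 + 270 * sqrt(10) / 91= 14.48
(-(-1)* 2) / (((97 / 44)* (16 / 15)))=165 / 194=0.85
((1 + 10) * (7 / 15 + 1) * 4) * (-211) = -204248 / 15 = -13616.53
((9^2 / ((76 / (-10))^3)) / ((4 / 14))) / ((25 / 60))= -42525 / 27436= -1.55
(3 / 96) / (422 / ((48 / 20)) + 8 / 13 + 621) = 39 / 995216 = 0.00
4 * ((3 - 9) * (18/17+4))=-2064/17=-121.41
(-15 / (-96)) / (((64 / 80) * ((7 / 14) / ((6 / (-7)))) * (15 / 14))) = -5 / 16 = -0.31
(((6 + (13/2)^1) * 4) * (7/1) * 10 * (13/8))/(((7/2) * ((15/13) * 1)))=1408.33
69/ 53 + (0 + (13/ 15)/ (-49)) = 50026/ 38955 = 1.28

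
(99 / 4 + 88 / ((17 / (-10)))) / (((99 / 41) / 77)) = -527219 / 612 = -861.47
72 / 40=9 / 5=1.80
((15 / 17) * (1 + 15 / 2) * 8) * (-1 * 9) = -540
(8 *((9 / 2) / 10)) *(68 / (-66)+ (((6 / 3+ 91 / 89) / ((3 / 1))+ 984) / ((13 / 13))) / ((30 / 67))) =193738009 / 24475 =7915.75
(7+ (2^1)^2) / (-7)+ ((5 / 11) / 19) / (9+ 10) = -43646 / 27797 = -1.57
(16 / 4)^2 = 16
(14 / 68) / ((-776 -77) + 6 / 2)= -7 / 28900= -0.00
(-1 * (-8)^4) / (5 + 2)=-4096 / 7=-585.14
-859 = -859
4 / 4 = 1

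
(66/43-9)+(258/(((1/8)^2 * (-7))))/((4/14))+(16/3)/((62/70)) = -33021517/3999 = -8257.44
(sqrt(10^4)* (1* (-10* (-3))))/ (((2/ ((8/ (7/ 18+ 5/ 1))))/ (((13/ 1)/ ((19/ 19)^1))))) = 28948.45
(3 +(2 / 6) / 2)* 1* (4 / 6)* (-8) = -152 / 9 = -16.89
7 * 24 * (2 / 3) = 112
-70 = -70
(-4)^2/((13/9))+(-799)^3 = -510082387.92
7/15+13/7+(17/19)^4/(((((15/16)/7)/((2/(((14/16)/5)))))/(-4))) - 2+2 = -2961594316/13683705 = -216.43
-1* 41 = -41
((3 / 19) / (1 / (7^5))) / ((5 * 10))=50421 / 950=53.07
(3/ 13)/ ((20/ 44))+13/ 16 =1373/ 1040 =1.32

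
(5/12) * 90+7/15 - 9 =869/30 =28.97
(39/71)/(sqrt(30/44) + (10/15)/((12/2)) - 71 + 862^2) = 51635145276/69841288243894703 - 3159 * sqrt(330)/69841288243894703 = 0.00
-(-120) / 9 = 40 / 3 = 13.33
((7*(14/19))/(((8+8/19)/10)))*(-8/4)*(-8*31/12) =253.17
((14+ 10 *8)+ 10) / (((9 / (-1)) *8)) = -13 / 9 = -1.44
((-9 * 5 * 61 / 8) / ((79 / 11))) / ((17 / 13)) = -392535 / 10744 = -36.54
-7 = -7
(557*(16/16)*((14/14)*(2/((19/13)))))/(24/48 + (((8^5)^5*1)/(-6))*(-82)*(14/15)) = 1303380/824034061794821611209098071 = 0.00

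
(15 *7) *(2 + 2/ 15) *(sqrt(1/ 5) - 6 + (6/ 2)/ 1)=-672 + 224 *sqrt(5)/ 5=-571.82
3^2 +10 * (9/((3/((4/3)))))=49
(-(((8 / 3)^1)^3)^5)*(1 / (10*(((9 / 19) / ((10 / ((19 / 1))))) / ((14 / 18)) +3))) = -58984.25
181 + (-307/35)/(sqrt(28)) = 181 -307 * sqrt(7)/490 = 179.34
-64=-64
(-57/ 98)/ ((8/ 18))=-513/ 392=-1.31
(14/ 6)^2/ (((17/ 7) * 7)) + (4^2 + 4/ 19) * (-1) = -46193/ 2907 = -15.89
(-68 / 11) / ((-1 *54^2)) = 17 / 8019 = 0.00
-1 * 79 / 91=-79 / 91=-0.87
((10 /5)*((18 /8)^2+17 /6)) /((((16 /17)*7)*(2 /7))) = 6443 /768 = 8.39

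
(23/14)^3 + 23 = 75279/2744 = 27.43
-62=-62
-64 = -64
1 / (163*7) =1 / 1141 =0.00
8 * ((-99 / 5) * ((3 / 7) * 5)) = -2376 / 7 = -339.43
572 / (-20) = -143 / 5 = -28.60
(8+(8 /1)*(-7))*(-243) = 11664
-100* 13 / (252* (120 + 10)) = -5 / 126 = -0.04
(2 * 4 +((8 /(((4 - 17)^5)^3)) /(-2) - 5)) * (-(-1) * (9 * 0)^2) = 0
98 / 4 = 49 / 2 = 24.50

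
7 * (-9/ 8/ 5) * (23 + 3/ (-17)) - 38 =-73.95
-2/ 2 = -1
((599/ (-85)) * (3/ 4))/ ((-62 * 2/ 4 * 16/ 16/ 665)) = 239001/ 2108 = 113.38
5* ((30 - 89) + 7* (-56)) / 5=-451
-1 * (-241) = 241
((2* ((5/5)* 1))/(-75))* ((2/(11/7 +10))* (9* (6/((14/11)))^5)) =-5797836/60025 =-96.59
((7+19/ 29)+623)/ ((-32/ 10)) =-91445/ 464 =-197.08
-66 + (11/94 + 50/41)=-249213/3854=-64.66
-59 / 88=-0.67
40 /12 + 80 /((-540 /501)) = -638 /9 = -70.89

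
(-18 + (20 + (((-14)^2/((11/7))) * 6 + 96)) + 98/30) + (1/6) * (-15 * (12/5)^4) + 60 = 3410081/4125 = 826.69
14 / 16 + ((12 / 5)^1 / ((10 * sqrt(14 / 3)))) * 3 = 9 * sqrt(42) / 175 + 7 / 8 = 1.21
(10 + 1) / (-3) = -11 / 3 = -3.67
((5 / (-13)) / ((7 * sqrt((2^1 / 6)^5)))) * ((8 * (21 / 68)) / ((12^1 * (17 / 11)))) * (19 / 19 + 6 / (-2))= 495 * sqrt(3) / 3757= 0.23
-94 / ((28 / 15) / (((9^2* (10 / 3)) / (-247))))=95175 / 1729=55.05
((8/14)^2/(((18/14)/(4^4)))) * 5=20480/63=325.08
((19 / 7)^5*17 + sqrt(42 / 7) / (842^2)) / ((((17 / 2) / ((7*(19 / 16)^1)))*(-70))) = -47045881 / 1344560 -19*sqrt(6) / 964191040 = -34.99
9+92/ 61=10.51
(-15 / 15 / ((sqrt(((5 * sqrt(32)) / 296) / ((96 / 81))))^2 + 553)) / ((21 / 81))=-5980317696 / 857400344783 + 4315680 * sqrt(2) / 6001802413481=-0.01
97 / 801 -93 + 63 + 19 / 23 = -535240 / 18423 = -29.05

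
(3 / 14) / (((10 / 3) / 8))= 18 / 35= 0.51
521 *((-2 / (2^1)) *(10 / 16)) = -2605 / 8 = -325.62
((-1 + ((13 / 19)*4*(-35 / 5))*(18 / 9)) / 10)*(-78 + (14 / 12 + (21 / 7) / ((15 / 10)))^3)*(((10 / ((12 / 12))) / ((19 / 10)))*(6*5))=20727175 / 722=28708.00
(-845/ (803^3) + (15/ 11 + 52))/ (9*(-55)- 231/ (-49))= -32235827883/ 296171090644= -0.11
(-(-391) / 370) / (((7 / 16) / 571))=1786088 / 1295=1379.22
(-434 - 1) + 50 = -385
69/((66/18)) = 18.82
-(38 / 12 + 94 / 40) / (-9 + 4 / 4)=331 / 480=0.69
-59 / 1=-59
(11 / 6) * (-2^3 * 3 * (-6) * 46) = 12144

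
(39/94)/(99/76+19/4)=741/10810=0.07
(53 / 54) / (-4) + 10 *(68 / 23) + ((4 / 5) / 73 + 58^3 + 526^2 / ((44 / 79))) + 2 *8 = 13801326557387 / 19946520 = 691916.51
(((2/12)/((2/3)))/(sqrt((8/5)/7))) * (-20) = -5 * sqrt(70)/4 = -10.46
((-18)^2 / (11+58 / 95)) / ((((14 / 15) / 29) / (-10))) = -66946500 / 7721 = -8670.70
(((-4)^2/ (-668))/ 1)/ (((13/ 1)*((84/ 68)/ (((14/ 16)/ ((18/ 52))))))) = -17/ 4509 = -0.00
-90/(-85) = 18/17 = 1.06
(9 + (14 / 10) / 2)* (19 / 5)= 1843 / 50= 36.86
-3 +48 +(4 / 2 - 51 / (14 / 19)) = -311 / 14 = -22.21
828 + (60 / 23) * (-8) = 18564 / 23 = 807.13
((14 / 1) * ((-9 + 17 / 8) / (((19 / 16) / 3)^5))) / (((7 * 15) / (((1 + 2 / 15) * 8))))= -10588520448 / 12380495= -855.26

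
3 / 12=1 / 4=0.25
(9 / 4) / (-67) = -9 / 268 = -0.03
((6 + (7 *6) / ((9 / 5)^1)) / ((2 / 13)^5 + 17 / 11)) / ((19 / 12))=1437646496 / 119934327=11.99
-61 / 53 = -1.15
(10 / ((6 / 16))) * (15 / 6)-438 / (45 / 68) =-2976 / 5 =-595.20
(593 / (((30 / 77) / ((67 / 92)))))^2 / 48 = 9359236948369 / 365644800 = 25596.53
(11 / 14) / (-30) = -11 / 420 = -0.03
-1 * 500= -500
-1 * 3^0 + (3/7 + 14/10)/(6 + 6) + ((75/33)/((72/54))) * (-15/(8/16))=-120083/2310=-51.98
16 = 16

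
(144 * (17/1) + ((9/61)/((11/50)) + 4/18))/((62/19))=750.47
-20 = -20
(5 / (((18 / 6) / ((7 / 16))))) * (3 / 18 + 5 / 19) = 1715 / 5472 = 0.31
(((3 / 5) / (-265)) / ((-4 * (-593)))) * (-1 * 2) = 3 / 1571450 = 0.00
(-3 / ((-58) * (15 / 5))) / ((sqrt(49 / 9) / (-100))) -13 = -2789 / 203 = -13.74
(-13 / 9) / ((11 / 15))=-65 / 33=-1.97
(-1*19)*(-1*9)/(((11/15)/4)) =10260/11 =932.73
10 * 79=790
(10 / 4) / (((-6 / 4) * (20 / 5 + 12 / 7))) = -7 / 24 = -0.29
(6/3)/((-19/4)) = -8/19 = -0.42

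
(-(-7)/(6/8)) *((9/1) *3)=252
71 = 71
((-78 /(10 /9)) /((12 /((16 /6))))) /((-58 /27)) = 7.26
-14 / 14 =-1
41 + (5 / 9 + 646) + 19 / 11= 68239 / 99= 689.28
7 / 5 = 1.40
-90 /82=-1.10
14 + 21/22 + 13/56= 9355/616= 15.19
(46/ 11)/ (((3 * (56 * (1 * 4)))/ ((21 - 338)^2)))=2311247/ 3696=625.34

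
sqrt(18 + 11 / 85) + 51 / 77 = 51 / 77 + sqrt(130985) / 85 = 4.92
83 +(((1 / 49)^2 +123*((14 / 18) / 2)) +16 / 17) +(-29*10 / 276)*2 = 730417759 / 5632746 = 129.67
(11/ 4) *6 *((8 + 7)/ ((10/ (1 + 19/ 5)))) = 118.80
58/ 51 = 1.14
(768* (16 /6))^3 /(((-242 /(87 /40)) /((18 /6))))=-231608773.61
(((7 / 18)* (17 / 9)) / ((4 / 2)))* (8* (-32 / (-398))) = 3808 / 16119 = 0.24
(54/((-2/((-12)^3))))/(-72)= -648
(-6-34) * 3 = -120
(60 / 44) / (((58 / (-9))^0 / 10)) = 150 / 11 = 13.64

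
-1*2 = -2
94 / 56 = 47 / 28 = 1.68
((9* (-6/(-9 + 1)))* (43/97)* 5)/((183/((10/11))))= 9675/130174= 0.07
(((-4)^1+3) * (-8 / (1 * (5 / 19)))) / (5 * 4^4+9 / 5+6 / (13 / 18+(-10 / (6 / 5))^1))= 20824 / 877493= 0.02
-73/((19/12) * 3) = -292/19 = -15.37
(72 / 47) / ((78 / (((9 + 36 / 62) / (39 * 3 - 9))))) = 33 / 18941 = 0.00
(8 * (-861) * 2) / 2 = -6888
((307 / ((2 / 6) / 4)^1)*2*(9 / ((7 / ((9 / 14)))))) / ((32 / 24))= 223803 / 49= 4567.41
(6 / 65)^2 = 36 / 4225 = 0.01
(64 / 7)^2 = 4096 / 49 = 83.59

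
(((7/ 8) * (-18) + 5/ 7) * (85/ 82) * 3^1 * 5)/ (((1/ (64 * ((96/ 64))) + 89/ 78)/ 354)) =-9880954200/ 137473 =-71875.60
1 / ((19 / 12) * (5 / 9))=108 / 95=1.14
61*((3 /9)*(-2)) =-122 /3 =-40.67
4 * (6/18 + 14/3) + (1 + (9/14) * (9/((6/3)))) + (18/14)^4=255711/9604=26.63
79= 79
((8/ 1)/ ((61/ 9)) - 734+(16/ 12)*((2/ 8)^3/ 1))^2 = 4603749553225/ 8573184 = 536994.14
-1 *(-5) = 5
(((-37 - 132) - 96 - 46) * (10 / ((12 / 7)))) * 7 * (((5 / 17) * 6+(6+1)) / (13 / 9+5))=-34059165 / 1972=-17271.38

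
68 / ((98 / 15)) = 510 / 49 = 10.41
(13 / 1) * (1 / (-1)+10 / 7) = 39 / 7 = 5.57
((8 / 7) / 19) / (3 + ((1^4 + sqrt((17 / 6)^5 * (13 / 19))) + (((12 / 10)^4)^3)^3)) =9389779298138516834660762206122279167175292968750000000000 / 111244633667679072008164326933339273124309817455668643987883413 - 17625061566467481455333654594141989946365356445312500000 * sqrt(25194) / 2113648039685902368155122211733446189361886531657704235769784847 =0.00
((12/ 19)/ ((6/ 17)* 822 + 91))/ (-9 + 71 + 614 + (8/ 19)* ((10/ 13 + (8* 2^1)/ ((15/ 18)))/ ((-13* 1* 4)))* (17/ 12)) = 517140/ 210881776853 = 0.00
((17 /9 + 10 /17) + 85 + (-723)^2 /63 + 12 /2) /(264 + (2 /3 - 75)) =8986507 /203133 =44.24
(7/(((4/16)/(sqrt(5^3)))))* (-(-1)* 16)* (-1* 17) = -38080* sqrt(5) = -85149.47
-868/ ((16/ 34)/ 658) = -1213681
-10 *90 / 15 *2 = -120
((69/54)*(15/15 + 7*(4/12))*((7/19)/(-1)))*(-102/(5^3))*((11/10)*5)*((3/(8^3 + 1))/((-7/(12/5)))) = -17204/1218375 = -0.01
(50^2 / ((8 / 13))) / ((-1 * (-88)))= 8125 / 176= 46.16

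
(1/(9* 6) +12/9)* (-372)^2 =561224/3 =187074.67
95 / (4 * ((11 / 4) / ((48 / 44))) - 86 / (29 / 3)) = 33060 / 413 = 80.05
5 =5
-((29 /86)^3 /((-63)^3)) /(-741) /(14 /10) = -0.00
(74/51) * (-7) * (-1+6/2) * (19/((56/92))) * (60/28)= -161690/119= -1358.74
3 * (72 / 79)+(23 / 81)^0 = 295 / 79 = 3.73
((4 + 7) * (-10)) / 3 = -110 / 3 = -36.67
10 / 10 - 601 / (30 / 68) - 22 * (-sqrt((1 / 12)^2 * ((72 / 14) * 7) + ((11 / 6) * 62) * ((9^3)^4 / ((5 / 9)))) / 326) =-20419 / 15 + 11 * sqrt(5778508316401285) / 1630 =511633.52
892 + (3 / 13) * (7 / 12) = 46391 / 52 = 892.13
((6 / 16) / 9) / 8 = 1 / 192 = 0.01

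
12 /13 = 0.92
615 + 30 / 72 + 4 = 619.42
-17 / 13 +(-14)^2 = 194.69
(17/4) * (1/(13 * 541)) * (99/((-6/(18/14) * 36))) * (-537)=301257/1575392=0.19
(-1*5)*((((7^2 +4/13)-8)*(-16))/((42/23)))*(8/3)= 1317440/273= 4825.79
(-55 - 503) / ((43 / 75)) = -41850 / 43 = -973.26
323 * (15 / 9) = 1615 / 3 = 538.33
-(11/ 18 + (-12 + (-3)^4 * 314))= -457607/ 18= -25422.61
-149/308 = -0.48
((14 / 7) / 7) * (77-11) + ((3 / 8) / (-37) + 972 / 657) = 3074499 / 151256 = 20.33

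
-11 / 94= -0.12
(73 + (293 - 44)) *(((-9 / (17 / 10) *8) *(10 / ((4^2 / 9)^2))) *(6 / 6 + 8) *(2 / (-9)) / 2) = 43150.37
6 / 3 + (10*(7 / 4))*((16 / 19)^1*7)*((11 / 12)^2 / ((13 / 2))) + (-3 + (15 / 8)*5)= 386101 / 17784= 21.71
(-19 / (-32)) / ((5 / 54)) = 513 / 80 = 6.41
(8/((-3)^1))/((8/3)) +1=0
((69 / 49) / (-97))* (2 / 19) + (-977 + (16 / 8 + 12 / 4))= -87778542 / 90307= -972.00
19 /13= 1.46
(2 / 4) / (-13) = -1 / 26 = -0.04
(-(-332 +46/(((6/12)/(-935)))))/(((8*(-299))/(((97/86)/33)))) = -174503/141427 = -1.23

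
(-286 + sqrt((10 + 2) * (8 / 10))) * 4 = -1144 + 16 * sqrt(15) / 5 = -1131.61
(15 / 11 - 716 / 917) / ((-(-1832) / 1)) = 5879 / 18479384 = 0.00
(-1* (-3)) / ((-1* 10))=-3 / 10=-0.30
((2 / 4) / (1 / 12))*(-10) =-60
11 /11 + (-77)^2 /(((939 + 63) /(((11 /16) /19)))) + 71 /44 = 9474889 /3350688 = 2.83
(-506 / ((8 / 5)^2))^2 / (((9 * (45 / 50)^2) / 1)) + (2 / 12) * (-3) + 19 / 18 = 1000244305 / 186624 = 5359.68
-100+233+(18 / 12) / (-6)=531 / 4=132.75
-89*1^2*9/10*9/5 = -7209/50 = -144.18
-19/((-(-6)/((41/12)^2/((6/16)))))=-31939/324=-98.58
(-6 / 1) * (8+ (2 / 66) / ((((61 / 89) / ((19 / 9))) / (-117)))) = 17.52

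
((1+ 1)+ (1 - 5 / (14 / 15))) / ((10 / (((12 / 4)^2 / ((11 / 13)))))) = -351 / 140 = -2.51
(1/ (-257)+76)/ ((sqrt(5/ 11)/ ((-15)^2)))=878895 *sqrt(55)/ 257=25362.10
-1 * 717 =-717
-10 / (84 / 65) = -7.74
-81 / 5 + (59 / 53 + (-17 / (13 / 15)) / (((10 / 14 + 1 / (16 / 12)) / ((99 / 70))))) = -4806904 / 141245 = -34.03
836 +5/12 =10037/12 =836.42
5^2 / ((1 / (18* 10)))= 4500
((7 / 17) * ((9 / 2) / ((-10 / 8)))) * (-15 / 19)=378 / 323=1.17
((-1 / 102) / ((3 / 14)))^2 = 49 / 23409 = 0.00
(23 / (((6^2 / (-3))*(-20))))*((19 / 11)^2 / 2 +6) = 41699 / 58080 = 0.72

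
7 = 7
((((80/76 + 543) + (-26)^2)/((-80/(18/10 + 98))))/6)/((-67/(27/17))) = 104105871/17312800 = 6.01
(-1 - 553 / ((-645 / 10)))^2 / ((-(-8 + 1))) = 954529 / 116487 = 8.19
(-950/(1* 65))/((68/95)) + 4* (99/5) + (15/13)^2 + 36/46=40239083/660790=60.90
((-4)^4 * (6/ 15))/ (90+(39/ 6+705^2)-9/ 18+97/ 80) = 8192/ 39769777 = 0.00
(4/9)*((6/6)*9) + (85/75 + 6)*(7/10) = 1349/150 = 8.99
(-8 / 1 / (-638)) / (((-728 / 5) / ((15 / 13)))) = -75 / 754754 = -0.00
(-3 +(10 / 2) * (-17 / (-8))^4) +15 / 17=99.84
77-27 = 50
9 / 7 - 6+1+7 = 23 / 7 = 3.29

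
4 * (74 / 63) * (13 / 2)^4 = 1056757 / 126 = 8386.96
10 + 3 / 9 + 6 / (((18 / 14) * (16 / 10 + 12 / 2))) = 208 / 19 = 10.95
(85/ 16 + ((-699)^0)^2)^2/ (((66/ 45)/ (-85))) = -13006275/ 5632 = -2309.35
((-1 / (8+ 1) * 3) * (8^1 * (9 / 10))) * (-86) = 1032 / 5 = 206.40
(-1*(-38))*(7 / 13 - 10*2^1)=-9614 / 13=-739.54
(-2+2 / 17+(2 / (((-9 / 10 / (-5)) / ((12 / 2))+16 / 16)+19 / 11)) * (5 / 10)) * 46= -3604376 / 51561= -69.91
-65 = -65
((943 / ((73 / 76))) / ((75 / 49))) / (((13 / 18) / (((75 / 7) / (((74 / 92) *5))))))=415387728 / 175565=2366.01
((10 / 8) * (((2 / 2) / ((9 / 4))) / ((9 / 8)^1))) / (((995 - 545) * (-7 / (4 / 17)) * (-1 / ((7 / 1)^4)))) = 5488 / 61965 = 0.09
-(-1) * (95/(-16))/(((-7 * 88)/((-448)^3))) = -9533440/11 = -866676.36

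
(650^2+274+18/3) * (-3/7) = -1268340/7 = -181191.43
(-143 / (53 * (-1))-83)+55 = -1341 / 53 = -25.30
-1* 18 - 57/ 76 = -75/ 4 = -18.75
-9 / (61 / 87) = -783 / 61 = -12.84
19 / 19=1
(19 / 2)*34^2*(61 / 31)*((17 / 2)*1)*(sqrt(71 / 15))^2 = 404285857 / 465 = 869431.95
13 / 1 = 13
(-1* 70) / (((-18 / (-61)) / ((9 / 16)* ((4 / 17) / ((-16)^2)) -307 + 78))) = 8511013105 / 156672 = 54323.77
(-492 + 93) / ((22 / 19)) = -7581 / 22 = -344.59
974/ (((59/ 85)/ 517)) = 42802430/ 59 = 725464.92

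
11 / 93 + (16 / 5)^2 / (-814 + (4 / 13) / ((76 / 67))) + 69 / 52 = 11604120841 / 8099937300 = 1.43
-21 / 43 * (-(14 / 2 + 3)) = 210 / 43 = 4.88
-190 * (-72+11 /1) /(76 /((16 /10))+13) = 23180 /121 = 191.57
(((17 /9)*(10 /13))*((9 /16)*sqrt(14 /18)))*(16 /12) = 85*sqrt(7) /234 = 0.96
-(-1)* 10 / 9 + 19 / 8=3.49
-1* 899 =-899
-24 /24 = -1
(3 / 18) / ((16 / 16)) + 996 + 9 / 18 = 2990 / 3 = 996.67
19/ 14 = 1.36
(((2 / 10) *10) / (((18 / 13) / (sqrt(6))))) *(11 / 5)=143 *sqrt(6) / 45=7.78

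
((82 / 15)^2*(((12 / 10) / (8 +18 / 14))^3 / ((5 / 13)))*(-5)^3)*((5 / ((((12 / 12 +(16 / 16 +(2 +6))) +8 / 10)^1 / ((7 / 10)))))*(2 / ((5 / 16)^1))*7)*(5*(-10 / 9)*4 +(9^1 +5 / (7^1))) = 814190547968 / 213890625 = 3806.57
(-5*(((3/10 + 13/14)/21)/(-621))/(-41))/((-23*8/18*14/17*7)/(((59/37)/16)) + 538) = 43129/200007646398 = 0.00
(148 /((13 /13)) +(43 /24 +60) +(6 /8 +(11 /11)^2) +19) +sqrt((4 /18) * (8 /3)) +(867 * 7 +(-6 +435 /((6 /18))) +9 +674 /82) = 4 * sqrt(3) /9 +7493909 /984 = 7616.53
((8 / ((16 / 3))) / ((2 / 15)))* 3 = 33.75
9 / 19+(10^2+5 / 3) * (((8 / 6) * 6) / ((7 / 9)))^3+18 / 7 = 721010565 / 6517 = 110635.35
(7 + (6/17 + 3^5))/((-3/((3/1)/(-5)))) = 4256/85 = 50.07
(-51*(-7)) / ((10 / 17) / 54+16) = 163863 / 7349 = 22.30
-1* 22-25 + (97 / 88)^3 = -31116511 / 681472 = -45.66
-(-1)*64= 64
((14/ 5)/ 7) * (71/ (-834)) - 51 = -106406/ 2085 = -51.03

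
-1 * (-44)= 44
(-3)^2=9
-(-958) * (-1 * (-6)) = 5748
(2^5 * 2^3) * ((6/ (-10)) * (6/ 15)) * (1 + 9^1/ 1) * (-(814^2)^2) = 1348710786711552/ 5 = 269742157342310.40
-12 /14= -6 /7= -0.86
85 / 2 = 42.50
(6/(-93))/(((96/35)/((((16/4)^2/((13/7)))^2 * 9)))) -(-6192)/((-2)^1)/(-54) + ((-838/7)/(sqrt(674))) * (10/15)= 38.55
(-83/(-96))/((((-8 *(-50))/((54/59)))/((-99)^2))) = 7321347/377600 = 19.39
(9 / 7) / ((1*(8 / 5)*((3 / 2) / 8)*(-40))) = -0.11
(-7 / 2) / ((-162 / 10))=35 / 162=0.22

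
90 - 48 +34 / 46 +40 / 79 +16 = 107649 / 1817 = 59.25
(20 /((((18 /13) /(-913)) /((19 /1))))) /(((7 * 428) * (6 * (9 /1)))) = -1127555 /728028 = -1.55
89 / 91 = 0.98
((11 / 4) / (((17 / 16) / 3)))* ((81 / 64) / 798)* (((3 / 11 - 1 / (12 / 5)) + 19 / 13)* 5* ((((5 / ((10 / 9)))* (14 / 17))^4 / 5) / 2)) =425329947 / 277957888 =1.53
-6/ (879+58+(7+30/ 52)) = -0.01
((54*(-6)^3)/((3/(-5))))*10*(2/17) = 388800/17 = 22870.59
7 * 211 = 1477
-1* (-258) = 258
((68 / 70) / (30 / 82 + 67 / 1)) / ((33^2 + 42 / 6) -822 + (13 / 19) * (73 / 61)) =807823 / 15395422525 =0.00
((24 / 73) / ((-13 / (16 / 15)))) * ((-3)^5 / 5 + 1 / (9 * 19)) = 409088 / 312075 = 1.31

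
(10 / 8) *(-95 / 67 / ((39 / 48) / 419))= -796100 / 871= -914.01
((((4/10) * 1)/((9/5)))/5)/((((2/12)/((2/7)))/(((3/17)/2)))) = 4/595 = 0.01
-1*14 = -14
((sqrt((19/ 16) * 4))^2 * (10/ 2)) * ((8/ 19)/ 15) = 2/ 3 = 0.67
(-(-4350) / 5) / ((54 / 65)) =1047.22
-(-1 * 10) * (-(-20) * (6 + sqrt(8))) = 400 * sqrt(2) + 1200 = 1765.69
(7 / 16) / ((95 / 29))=203 / 1520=0.13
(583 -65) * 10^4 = 5180000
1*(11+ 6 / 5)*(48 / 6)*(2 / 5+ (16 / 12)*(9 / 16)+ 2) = 7686 / 25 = 307.44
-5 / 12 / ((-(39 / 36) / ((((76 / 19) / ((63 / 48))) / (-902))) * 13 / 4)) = -640 / 1600599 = -0.00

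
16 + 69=85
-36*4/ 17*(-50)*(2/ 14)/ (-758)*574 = -295200/ 6443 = -45.82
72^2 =5184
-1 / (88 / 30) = -15 / 44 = -0.34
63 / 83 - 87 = -7158 / 83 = -86.24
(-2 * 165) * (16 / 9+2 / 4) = -2255 / 3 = -751.67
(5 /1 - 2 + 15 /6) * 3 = 33 /2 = 16.50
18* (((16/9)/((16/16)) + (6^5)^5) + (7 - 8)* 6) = 511745184538734624692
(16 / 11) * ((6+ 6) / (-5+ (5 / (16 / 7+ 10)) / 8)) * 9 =-396288 / 12485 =-31.74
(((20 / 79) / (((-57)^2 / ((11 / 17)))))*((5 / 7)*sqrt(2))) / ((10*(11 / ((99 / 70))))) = 11*sqrt(2) / 23756327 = 0.00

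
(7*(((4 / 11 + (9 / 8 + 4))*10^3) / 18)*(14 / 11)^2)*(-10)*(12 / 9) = -552230000 / 11979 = -46099.84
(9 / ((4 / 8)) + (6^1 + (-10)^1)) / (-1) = -14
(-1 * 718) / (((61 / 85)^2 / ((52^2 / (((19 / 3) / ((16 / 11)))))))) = -673302489600 / 777689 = -865773.45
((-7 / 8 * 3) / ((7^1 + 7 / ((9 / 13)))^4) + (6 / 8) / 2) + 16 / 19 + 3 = 51503852951 / 12213170816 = 4.22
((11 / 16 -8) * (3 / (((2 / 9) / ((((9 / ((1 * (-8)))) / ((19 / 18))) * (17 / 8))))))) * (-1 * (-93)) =404544699 / 19456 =20792.80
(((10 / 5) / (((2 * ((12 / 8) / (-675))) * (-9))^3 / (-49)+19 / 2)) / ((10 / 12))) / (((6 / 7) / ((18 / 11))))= 77175000 / 160015603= 0.48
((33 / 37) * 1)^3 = 35937 / 50653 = 0.71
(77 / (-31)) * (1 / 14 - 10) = 1529 / 62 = 24.66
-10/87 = -0.11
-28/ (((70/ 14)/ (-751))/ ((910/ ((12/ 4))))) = 3827096/ 3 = 1275698.67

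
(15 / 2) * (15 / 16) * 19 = 4275 / 32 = 133.59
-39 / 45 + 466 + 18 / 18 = 6992 / 15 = 466.13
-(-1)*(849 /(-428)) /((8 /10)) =-2.48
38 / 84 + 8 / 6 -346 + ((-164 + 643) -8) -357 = -3223 / 14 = -230.21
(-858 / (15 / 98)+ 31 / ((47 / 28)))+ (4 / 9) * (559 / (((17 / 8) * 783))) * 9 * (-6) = -5834081872 / 1042695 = -5595.20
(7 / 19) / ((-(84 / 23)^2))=-0.03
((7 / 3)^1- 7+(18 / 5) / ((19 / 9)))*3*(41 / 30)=-17302 / 1425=-12.14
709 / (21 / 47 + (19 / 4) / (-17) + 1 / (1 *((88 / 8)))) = 24925604 / 9081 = 2744.81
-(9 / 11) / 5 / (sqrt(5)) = -9 * sqrt(5) / 275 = -0.07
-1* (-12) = 12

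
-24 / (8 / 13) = -39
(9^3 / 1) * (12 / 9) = 972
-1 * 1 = -1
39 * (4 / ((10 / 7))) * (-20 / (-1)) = 2184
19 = 19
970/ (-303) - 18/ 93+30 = 26.61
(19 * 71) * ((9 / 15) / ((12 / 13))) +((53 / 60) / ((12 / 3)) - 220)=157697 / 240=657.07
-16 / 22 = -8 / 11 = -0.73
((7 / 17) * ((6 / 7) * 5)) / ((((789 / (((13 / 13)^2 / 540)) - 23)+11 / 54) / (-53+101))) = 77760 / 391102153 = 0.00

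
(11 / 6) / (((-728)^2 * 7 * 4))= 11 / 89037312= 0.00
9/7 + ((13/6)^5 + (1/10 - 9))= 10922951/272160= 40.13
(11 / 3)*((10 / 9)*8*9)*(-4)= -3520 / 3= -1173.33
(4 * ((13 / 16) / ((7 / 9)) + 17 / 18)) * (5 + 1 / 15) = 7619 / 189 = 40.31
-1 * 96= -96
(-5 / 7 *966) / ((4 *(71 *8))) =-345 / 1136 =-0.30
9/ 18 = 1/ 2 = 0.50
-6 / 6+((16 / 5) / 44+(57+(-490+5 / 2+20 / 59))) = -2797763 / 6490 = -431.09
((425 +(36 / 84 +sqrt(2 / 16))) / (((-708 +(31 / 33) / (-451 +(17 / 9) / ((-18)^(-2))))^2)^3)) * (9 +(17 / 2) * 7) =3081480775371957093306633 * sqrt(2) / 22662454958418493264798967374647603146312 +655474982075549158847653791 / 2832806869802311658099870921830950393289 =0.00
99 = 99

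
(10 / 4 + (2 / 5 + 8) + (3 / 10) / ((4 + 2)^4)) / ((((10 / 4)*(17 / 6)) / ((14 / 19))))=329623 / 290700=1.13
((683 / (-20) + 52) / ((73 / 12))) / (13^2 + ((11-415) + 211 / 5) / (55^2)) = 3239775 / 186465068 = 0.02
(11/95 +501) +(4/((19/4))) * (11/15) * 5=143698/285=504.20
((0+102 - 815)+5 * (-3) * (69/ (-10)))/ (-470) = 1219/ 940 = 1.30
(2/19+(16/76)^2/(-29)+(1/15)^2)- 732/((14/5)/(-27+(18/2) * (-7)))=387956751233/16488675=23528.68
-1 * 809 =-809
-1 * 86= -86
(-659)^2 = 434281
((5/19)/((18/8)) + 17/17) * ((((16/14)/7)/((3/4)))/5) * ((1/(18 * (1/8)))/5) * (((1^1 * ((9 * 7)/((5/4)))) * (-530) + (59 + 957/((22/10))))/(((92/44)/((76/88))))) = -320488832/6846525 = -46.81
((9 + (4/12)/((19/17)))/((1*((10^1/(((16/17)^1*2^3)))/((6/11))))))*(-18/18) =-13568/3553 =-3.82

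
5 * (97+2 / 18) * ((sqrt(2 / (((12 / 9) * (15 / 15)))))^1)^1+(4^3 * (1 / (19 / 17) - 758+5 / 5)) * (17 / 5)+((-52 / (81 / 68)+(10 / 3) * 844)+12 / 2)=-1244687998 / 7695+2185 * sqrt(6) / 9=-161158.14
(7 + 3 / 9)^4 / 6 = 117128 / 243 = 482.01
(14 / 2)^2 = 49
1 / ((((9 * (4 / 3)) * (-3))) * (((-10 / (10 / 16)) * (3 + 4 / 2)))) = 1 / 2880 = 0.00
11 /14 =0.79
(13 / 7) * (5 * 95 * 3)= 18525 / 7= 2646.43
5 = 5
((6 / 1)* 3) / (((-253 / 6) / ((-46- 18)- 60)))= 13392 / 253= 52.93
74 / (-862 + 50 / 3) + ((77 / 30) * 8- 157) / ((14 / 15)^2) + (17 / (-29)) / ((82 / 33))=-5798504331 / 36937474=-156.98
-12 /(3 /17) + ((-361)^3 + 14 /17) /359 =-800194967 /6103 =-131115.02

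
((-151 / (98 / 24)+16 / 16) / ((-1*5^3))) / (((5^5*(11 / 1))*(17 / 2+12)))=0.00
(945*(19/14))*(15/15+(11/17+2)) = 79515/17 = 4677.35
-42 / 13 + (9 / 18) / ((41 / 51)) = -2781 / 1066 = -2.61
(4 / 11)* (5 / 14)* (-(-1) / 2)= 5 / 77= 0.06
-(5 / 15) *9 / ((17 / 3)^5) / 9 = -81 / 1419857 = -0.00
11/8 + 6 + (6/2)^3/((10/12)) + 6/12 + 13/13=1651/40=41.28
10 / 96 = 5 / 48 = 0.10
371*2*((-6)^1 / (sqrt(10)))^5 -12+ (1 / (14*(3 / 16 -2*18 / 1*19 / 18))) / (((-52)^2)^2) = -721224*sqrt(10) / 125 -46447040641 / 3870586720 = -18257.68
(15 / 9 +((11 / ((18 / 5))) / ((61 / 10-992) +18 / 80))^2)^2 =44040016864875377392225 / 15854223244346709513201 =2.78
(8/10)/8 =1/10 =0.10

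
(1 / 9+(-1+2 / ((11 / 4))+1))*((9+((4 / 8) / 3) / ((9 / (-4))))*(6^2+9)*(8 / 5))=160024 / 297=538.80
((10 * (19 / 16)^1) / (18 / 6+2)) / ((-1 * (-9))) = 19 / 72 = 0.26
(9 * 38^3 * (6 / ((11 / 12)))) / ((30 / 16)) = 94818816 / 55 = 1723978.47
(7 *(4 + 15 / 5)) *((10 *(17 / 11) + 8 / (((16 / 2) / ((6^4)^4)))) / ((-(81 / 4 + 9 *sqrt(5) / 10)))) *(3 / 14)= -6516763886259060 / 4411 + 868901851501208 *sqrt(5) / 13233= -1330565106404.07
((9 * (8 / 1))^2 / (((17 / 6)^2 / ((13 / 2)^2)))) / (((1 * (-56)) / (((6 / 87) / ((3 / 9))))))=-5913648 / 58667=-100.80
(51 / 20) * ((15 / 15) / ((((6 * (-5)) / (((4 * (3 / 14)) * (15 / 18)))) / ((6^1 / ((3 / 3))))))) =-51 / 140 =-0.36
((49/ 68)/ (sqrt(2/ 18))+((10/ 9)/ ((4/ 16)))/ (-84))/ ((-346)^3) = -27103/ 532352151072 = -0.00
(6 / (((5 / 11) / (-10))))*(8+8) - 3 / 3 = -2113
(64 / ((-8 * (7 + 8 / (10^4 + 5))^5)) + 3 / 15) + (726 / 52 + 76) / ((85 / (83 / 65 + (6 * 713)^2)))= 4690821086108382201776449572736218501 / 242175009445665256835040336950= 19369550.54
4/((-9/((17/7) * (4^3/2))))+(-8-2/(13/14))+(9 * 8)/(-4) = -51346/819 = -62.69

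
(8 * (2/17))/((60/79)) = 316/255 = 1.24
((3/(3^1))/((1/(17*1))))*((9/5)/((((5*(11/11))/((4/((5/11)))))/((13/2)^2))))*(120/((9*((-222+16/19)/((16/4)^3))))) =-8779.65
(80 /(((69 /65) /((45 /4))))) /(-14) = -9750 /161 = -60.56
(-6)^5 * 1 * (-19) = 147744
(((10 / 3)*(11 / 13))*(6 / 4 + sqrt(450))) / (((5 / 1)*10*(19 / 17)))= 187 / 2470 + 187*sqrt(2) / 247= 1.15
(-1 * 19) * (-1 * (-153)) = -2907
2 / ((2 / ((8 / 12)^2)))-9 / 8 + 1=0.32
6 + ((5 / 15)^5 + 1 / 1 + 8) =3646 / 243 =15.00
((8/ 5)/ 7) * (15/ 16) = 0.21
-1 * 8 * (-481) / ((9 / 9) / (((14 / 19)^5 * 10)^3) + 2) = 598626031706461437952000 / 326317318145499246299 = 1834.49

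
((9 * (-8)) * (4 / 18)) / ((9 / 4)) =-64 / 9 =-7.11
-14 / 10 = -7 / 5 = -1.40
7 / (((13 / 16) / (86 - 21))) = 560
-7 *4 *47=-1316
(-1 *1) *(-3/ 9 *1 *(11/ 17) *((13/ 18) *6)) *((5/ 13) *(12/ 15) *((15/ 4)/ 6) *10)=275/ 153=1.80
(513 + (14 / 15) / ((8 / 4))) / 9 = 7702 / 135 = 57.05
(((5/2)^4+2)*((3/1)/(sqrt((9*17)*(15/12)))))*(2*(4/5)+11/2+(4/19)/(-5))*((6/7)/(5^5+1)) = 881037*sqrt(85)/471192400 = 0.02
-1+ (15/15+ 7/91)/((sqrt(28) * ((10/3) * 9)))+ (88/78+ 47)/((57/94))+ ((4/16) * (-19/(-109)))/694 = sqrt(7)/390+ 52714713797/672644232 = 78.38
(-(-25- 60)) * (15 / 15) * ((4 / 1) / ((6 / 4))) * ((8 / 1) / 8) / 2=340 / 3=113.33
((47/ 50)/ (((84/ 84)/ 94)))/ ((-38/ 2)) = -2209/ 475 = -4.65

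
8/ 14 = 4/ 7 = 0.57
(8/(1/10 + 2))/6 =40/63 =0.63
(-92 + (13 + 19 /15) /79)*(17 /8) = -924851 /4740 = -195.12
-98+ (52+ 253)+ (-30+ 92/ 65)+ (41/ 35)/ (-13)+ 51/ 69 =1873909/ 10465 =179.06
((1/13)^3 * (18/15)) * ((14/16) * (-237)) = -4977/43940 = -0.11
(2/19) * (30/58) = 30/551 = 0.05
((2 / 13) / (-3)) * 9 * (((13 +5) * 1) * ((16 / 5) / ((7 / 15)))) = -5184 / 91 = -56.97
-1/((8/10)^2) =-25/16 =-1.56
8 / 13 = 0.62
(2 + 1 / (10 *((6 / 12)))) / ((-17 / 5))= -11 / 17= -0.65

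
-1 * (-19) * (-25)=-475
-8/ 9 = -0.89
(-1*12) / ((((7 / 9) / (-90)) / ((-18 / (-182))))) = 87480 / 637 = 137.33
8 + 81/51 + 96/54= 11.37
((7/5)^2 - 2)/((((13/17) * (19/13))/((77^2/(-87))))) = 100793/41325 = 2.44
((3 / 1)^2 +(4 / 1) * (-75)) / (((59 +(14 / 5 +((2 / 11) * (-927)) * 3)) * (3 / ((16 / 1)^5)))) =5594152960 / 24411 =229165.25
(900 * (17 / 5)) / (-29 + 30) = 3060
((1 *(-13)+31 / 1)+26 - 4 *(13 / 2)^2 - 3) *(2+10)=-1536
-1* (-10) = 10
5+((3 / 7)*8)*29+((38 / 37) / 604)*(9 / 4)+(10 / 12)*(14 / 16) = 197412653 / 1877232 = 105.16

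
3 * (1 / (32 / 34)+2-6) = -141 / 16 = -8.81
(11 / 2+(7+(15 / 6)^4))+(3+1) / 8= 833 / 16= 52.06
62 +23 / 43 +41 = 4452 / 43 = 103.53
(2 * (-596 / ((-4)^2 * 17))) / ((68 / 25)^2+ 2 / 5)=-0.56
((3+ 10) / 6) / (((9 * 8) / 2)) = 13 / 216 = 0.06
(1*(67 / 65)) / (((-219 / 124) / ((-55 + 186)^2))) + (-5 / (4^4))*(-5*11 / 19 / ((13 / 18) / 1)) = -346736255891 / 34619520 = -10015.63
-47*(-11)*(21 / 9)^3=177331 / 27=6567.81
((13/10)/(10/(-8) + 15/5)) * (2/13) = 4/35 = 0.11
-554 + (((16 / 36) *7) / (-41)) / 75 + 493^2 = 6711049097 / 27675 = 242495.00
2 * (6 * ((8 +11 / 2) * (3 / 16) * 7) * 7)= 11907 / 8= 1488.38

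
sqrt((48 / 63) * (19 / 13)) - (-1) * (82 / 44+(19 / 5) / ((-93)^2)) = 4 * sqrt(5187) / 273+1773463 / 951390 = 2.92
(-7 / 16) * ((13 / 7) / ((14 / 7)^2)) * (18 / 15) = -0.24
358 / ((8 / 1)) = 179 / 4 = 44.75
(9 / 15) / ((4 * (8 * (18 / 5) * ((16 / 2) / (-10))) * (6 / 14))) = -0.02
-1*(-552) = 552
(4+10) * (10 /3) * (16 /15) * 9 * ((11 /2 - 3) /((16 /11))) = 770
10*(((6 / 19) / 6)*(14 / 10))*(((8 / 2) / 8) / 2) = 7 / 38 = 0.18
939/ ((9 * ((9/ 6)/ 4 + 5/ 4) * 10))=1252/ 195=6.42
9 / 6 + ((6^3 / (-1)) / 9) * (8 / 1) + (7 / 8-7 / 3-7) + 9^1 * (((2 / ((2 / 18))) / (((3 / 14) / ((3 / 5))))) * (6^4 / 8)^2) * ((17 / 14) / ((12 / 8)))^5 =1192349943581 / 288120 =4138379.65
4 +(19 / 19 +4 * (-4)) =-11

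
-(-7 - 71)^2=-6084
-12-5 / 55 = -133 / 11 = -12.09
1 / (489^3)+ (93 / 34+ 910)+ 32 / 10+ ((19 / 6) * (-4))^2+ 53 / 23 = 493171085953123 / 457196960790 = 1078.68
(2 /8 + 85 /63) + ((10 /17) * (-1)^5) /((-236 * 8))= 1617151 /1011024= 1.60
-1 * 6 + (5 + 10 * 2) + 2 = 21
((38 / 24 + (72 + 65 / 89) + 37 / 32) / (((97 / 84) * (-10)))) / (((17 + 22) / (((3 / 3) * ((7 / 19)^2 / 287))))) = -6319187 / 79732868592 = -0.00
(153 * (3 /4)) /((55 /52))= 5967 /55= 108.49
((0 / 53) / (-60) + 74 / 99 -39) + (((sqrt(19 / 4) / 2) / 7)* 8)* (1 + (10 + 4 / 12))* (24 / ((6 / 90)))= 5042.98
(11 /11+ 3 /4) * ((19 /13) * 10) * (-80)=-26600 /13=-2046.15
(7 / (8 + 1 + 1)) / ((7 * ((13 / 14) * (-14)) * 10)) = -1 / 1300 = -0.00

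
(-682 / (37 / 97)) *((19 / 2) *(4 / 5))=-2513852 / 185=-13588.39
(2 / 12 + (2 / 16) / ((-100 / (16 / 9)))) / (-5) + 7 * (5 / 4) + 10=18.72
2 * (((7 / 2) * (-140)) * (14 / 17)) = -13720 / 17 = -807.06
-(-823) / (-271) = -823 / 271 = -3.04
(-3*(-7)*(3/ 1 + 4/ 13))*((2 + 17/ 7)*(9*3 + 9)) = 143964/ 13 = 11074.15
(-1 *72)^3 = -373248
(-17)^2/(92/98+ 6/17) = 240737/1076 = 223.73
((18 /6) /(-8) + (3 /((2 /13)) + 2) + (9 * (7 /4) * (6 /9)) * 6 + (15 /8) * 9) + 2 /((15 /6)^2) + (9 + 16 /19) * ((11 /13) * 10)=1139901 /6175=184.60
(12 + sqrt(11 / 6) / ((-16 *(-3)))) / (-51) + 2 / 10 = -3 / 85 - sqrt(66) / 14688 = -0.04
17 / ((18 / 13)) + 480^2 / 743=4311403 / 13374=322.37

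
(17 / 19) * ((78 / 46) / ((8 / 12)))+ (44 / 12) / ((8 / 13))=86359 / 10488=8.23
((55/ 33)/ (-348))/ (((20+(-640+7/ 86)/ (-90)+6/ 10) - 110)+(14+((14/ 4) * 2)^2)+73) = -1075/ 12055793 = -0.00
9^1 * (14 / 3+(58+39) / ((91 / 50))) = 47472 / 91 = 521.67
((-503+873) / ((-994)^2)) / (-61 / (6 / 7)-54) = -555 / 185503759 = -0.00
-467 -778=-1245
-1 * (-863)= 863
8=8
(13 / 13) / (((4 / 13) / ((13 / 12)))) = 169 / 48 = 3.52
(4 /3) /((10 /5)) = 2 /3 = 0.67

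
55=55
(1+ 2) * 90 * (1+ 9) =2700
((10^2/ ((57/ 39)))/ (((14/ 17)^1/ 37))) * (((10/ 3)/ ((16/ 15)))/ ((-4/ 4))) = -5110625/ 532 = -9606.44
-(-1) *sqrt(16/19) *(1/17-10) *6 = -4056 *sqrt(19)/323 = -54.74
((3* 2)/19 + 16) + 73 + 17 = 2020/19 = 106.32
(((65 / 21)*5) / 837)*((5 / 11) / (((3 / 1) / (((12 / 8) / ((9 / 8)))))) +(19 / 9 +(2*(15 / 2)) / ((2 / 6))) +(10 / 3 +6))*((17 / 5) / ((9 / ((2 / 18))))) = 6196840 / 140949963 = 0.04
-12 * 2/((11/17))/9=-136/33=-4.12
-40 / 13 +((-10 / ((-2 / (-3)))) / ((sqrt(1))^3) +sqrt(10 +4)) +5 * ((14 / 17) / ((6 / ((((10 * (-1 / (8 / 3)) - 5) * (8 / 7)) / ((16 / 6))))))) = -18255 / 884 +sqrt(14) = -16.91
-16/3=-5.33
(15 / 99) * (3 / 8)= 5 / 88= 0.06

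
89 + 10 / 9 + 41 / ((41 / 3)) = 838 / 9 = 93.11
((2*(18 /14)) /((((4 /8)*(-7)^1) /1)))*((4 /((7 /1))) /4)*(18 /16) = -81 /686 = -0.12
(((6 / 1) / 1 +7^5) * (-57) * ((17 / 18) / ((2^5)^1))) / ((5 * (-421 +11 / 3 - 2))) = 319447 / 23680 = 13.49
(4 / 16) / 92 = 1 / 368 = 0.00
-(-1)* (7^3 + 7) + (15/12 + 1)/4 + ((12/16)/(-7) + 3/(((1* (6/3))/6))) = 40259/112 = 359.46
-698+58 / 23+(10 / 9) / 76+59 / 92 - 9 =-703.82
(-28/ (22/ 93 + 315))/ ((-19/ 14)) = 36456/ 557023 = 0.07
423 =423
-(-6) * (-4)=-24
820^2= 672400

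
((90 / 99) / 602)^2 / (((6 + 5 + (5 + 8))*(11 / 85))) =2125 / 2894158344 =0.00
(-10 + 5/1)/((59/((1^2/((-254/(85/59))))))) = 425/884174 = 0.00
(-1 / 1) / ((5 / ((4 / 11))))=-4 / 55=-0.07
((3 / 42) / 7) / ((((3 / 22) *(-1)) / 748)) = -8228 / 147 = -55.97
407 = 407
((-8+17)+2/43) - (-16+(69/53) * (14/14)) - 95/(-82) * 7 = 31.85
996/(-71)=-996/71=-14.03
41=41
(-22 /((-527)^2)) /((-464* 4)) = 11 /257732512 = 0.00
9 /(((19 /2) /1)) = 18 /19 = 0.95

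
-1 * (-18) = 18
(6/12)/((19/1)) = 1/38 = 0.03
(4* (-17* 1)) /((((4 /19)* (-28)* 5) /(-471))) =-152133 /140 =-1086.66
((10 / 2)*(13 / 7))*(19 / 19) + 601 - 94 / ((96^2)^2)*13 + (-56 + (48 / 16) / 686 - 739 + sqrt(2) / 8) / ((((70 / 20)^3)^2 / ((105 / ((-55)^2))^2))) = 72*sqrt(2) / 878826025 + 7812405711834329155987 / 12801237819103641600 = 610.29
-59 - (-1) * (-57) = -116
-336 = -336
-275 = -275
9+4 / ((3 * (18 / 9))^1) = 29 / 3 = 9.67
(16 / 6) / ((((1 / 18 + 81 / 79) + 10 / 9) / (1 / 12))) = 316 / 3117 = 0.10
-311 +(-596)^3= -211709047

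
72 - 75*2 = -78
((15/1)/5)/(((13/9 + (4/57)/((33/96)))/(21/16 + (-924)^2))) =11012263713/7088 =1553648.94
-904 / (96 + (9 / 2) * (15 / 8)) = -14464 / 1671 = -8.66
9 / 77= 0.12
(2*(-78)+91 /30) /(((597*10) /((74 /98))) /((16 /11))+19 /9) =-2037516 /72429295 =-0.03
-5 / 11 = -0.45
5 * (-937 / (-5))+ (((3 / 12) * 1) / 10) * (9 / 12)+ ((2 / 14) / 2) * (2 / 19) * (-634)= 19838319 / 21280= 932.25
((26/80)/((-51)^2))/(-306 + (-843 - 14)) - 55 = -6654918613/120998520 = -55.00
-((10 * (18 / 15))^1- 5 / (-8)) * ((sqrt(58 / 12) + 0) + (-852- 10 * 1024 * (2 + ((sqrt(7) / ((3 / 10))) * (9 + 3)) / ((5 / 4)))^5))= -101 * sqrt(174) / 48 + 132996984116233 / 2 + 213744411607040 * sqrt(7)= 632013049300144.32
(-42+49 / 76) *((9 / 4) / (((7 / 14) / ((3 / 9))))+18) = -122577 / 152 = -806.43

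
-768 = -768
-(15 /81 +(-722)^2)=-521284.19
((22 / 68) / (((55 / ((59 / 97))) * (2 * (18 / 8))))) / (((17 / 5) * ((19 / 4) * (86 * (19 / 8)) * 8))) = 118 / 3916406331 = 0.00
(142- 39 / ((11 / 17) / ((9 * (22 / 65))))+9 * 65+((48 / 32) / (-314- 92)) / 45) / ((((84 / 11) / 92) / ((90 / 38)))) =1674508583 / 107996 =15505.28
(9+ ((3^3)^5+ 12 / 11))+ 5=157838143 / 11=14348922.09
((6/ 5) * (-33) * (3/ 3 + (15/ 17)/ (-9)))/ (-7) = 3036/ 595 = 5.10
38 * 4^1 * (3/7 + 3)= 3648/7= 521.14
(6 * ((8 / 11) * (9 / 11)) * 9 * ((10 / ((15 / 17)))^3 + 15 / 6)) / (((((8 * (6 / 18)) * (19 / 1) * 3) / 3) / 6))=12756366 / 2299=5548.66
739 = 739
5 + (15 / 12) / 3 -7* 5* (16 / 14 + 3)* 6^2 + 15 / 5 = -62539 / 12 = -5211.58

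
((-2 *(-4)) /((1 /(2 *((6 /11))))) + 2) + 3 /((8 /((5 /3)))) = 999 /88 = 11.35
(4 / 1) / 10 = 2 / 5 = 0.40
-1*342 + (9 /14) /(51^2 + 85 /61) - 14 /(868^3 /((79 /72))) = -342.00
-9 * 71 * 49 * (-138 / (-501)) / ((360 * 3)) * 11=-87.84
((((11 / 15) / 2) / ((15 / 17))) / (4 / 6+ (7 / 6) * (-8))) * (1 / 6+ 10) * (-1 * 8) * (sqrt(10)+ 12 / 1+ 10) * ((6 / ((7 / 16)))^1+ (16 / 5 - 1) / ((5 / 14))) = 39673546 * sqrt(10) / 511875+ 872818012 / 511875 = 1950.24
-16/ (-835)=16/ 835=0.02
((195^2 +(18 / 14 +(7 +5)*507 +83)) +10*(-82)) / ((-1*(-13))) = 303613 / 91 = 3336.41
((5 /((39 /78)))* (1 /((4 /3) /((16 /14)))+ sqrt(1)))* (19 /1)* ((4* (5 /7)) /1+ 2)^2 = 2855320 /343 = 8324.55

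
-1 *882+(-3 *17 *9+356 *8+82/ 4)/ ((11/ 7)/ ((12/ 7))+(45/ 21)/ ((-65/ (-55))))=1932/ 2981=0.65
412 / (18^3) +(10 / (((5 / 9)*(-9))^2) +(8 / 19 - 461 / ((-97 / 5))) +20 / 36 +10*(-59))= -7588217227 / 13435470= -564.79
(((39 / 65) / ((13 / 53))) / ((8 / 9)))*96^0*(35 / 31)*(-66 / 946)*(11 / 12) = -110187 / 554528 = -0.20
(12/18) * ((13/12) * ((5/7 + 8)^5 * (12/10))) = 10979751913/252105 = 43552.30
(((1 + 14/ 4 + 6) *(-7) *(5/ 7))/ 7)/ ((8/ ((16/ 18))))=-5/ 6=-0.83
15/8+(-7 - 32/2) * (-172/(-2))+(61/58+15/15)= -457985/232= -1974.07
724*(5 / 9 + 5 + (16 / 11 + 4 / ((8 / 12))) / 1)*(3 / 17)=932512 / 561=1662.23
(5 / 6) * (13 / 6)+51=52.81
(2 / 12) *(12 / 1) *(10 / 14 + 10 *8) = 161.43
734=734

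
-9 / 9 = -1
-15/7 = -2.14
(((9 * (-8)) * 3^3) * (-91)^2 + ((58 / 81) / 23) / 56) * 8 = -1679499686534 / 13041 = -128786112.00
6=6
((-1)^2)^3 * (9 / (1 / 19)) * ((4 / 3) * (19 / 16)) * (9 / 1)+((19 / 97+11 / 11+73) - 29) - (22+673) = 693335 / 388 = 1786.95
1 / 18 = 0.06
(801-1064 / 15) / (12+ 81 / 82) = 897982 / 15975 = 56.21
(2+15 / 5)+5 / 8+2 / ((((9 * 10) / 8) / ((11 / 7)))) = 14879 / 2520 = 5.90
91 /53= 1.72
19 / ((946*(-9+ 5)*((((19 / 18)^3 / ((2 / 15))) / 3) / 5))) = -1458 / 170753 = -0.01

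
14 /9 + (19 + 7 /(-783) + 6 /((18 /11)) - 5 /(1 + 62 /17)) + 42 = 4029200 /61857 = 65.14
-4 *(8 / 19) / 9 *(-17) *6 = 1088 / 57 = 19.09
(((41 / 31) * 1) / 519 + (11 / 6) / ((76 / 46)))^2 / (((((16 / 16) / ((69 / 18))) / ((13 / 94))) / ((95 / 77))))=2764969015027375 / 3417444860905152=0.81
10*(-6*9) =-540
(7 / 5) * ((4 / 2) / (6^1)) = 0.47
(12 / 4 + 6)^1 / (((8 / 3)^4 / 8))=729 / 512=1.42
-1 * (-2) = 2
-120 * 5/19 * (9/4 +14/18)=-5450/57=-95.61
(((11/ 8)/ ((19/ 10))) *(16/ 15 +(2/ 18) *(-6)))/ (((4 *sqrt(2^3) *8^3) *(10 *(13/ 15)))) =33 *sqrt(2)/ 8093696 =0.00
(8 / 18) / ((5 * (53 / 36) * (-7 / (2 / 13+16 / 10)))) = -1824 / 120575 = -0.02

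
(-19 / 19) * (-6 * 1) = 6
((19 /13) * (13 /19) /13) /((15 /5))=1 /39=0.03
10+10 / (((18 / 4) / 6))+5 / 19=1345 / 57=23.60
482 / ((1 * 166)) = 241 / 83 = 2.90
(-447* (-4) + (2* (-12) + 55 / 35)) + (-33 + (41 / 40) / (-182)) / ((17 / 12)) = 53905937 / 30940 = 1742.27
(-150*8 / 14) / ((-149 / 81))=48600 / 1043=46.60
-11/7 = -1.57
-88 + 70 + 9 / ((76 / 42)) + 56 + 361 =15351 / 38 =403.97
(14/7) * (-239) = -478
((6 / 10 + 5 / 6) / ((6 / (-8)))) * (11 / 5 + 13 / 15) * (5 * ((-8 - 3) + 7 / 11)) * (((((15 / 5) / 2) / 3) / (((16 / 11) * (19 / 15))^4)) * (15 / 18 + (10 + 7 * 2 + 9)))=100207828875 / 224755712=445.85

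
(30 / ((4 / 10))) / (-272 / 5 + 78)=375 / 118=3.18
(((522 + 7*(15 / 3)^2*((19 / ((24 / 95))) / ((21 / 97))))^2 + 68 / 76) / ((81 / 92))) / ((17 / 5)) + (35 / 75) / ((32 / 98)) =53231121806964767 / 42384060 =1255923142.02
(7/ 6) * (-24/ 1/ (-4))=7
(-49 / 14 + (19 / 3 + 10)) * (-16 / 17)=-616 / 51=-12.08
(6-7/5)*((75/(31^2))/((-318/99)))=-11385/101866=-0.11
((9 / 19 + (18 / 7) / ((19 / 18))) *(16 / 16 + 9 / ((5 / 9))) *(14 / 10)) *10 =66564 / 95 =700.67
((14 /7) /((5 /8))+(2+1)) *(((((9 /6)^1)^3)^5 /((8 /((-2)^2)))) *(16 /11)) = 444816117 /225280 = 1974.50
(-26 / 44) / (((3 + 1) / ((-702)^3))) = 562166163 / 11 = 51106014.82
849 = 849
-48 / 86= -24 / 43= -0.56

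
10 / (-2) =-5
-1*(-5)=5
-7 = -7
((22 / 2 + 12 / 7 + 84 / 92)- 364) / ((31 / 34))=-1917940 / 4991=-384.28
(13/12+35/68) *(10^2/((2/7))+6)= 29014/51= 568.90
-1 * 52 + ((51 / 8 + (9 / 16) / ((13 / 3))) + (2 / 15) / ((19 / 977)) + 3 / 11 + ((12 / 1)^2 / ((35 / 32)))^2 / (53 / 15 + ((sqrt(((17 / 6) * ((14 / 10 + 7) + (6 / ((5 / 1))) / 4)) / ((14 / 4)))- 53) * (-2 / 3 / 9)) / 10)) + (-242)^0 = 4400.02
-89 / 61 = -1.46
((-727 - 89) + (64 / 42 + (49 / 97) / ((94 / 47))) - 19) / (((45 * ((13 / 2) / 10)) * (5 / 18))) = -102.55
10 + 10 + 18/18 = 21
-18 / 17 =-1.06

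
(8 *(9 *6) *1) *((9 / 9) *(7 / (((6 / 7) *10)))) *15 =5292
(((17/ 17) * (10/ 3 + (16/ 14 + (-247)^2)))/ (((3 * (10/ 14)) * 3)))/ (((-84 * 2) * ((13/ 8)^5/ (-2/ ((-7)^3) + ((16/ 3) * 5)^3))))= -921656789062787072/ 9748273580955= -94545.64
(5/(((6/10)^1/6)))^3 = 125000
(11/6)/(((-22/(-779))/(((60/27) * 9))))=3895/3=1298.33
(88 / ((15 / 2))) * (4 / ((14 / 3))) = 352 / 35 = 10.06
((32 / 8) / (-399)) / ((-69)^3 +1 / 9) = 3 / 98306285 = 0.00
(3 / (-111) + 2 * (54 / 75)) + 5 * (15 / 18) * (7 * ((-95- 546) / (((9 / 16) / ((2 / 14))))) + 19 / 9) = -236660047 / 49950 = -4737.94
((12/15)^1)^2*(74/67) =1184/1675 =0.71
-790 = -790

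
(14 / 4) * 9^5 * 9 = 3720087 / 2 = 1860043.50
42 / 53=0.79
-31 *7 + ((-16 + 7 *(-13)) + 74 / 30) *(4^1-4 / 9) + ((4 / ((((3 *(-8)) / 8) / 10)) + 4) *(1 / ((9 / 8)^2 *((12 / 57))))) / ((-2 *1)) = -693959 / 1215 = -571.16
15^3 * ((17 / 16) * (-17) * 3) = -2926125 / 16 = -182882.81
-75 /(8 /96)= -900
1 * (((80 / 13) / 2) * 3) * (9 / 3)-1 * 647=-8051 / 13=-619.31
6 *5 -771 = -741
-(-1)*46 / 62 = 23 / 31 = 0.74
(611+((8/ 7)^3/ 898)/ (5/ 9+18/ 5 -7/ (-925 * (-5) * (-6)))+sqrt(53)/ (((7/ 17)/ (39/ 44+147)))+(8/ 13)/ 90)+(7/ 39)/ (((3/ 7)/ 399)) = 24253639054579618/ 31169944141245+110619 * sqrt(53)/ 308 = 3392.78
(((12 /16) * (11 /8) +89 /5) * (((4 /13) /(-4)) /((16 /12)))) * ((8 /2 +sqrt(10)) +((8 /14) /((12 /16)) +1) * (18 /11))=-479067 /64064 - 9039 * sqrt(10) /8320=-10.91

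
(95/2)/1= 95/2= 47.50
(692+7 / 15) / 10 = 10387 / 150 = 69.25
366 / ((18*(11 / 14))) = 854 / 33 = 25.88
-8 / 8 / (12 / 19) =-19 / 12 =-1.58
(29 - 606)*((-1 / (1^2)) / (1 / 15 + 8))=8655 / 121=71.53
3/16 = 0.19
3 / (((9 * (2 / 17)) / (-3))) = -17 / 2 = -8.50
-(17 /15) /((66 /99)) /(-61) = 0.03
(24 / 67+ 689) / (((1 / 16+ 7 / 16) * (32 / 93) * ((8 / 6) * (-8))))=-375.65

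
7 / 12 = 0.58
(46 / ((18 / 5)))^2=163.27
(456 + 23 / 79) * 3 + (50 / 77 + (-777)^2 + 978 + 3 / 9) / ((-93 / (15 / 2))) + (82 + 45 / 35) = -26766775928 / 565719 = -47314.61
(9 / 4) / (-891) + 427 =427.00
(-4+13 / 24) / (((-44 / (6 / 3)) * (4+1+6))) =83 / 5808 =0.01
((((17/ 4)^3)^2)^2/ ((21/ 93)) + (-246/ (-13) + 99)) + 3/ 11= 2582766362619064337/ 16793993216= 153791080.50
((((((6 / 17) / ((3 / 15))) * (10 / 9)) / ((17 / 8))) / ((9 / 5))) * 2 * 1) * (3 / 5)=1600 / 2601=0.62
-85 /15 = -17 /3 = -5.67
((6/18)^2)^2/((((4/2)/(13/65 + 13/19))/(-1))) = -0.01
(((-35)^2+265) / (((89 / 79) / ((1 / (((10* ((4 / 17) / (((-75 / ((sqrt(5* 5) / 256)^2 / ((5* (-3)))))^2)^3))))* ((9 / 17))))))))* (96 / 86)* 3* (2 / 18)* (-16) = -15914878719550848981777551639987424854016000000 / 3827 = -4158578186451750452515692000000000000000000.00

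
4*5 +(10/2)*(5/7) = 165/7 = 23.57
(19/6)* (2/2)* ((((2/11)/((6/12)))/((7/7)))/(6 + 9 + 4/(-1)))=38/363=0.10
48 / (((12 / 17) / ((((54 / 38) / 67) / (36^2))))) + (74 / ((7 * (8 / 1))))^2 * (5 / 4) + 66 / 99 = 34138639 / 11976384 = 2.85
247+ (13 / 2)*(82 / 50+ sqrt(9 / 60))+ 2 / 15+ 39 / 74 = 13*sqrt(15) / 20+ 716839 / 2775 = 260.84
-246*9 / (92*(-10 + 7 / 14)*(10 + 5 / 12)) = 13284 / 54625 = 0.24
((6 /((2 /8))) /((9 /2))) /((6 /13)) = 11.56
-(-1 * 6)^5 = 7776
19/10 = 1.90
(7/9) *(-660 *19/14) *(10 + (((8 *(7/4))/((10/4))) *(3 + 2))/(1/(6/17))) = -706420/51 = -13851.37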